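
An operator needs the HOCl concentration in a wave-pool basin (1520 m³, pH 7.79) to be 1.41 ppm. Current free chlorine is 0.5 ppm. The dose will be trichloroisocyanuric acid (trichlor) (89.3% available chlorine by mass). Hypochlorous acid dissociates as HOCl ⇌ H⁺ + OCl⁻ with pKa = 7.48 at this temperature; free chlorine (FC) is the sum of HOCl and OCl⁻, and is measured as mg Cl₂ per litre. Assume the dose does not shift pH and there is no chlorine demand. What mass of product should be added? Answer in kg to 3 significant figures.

Volume: 1520 m³ = 1,520,000 L.
[OCl⁻]/[HOCl] = 10^(pH − pKa) = 10^(7.79 − 7.48) = 2.042; fraction as HOCl = 1/(1 + 2.042) = 0.3288.
Free chlorine required for 1.41 ppm HOCl: 1.41 / 0.3288 = 4.289 ppm.
FC to add: 4.289 − 0.5 = 3.789 mg/L as Cl₂.
Cl₂ equivalent: 3.789 mg/L × 1,520,000 L = 5759 g.
Product at 89.3% available Cl: 5759 / 0.893 = 6449 g.

6.45 kg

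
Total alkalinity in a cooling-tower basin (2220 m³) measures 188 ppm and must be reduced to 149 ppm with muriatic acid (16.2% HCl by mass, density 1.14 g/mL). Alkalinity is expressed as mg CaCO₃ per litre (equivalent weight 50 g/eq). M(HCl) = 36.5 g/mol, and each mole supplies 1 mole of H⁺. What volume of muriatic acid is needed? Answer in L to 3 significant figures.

Volume: 2220 m³ = 2,220,000 L.
Alkalinity to neutralize: (188 − 149) = 39 mg/L as CaCO₃ × 2,220,000 L = 86,580 g as CaCO₃.
Equivalents of H⁺ required: 86,580 ÷ 50 g/eq = 1732 eq = 1732 mol HCl.
Mass of HCl: 1732 × 36.5 = 63,200 g.
Mass of 16.2% solution: 63,200 / 0.162 = 390,100 g.
Volume: 390,100 g ÷ 1.14 g/mL = 342,200 mL.

342 L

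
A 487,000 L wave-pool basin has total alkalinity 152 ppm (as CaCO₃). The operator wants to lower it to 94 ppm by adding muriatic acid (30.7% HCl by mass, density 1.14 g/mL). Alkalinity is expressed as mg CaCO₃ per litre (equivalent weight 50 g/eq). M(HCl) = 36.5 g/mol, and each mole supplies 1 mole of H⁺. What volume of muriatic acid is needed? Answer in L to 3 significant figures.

58.9 L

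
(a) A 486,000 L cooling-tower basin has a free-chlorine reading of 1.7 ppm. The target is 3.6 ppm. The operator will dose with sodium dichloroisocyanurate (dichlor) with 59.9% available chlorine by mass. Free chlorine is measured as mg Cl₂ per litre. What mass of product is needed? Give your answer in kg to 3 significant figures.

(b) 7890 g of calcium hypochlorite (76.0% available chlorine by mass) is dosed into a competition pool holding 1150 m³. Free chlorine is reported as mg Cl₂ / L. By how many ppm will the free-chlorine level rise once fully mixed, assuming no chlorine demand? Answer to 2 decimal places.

(a) 1.54 kg; (b) 5.21 ppm

(a) Chlorine deficit: 3.6 − 1.7 = 1.9 ppm = 1.9 mg/L as Cl₂.
(a) Cl₂ equivalent needed: 1.9 mg/L × 486,000 L = 923,400 mg = 923.4 g.
(a) Product at 59.9% available chlorine: 923.4 / 0.599 = 1542 g.

(b) Volume: 1150 m³ = 1,150,000 L.
(b) Available chlorine delivered: 7890 g × 0.76 = 5996 g as Cl₂.
(b) Concentration rise: 5996 g / 1,150,000 L = 5.214 mg/L = 5.21 ppm.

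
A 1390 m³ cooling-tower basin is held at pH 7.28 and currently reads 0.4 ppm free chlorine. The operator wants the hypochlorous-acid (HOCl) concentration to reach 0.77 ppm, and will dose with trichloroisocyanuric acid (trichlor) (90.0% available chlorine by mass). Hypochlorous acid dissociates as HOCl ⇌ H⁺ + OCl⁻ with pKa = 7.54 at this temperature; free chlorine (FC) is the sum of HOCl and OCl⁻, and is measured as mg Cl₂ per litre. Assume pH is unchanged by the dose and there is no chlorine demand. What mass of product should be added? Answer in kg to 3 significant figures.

Volume: 1390 m³ = 1,390,000 L.
[OCl⁻]/[HOCl] = 10^(pH − pKa) = 10^(7.28 − 7.54) = 0.5495; fraction as HOCl = 1/(1 + 0.5495) = 0.6454.
Free chlorine required for 0.77 ppm HOCl: 0.77 / 0.6454 = 1.193 ppm.
FC to add: 1.193 − 0.4 = 0.7931 mg/L as Cl₂.
Cl₂ equivalent: 0.7931 mg/L × 1,390,000 L = 1102 g.
Product at 90.0% available Cl: 1102 / 0.9 = 1225 g.

1.22 kg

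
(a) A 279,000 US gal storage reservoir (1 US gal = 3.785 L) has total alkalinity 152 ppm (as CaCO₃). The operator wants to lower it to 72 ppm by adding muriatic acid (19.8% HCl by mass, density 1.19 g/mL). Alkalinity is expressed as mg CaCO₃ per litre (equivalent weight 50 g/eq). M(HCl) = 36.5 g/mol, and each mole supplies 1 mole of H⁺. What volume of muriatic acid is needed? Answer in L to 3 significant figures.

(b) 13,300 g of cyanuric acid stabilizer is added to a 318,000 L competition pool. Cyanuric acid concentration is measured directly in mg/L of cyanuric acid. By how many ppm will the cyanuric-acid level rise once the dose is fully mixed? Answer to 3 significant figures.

(a) 262 L; (b) 41.8 ppm

(a) Volume: 279,000 US gal × 3.785 L/gal = 1,056,015 L.
(a) Alkalinity to neutralize: (152 − 72) = 80 mg/L as CaCO₃ × 1,056,015 L = 84,480 g as CaCO₃.
(a) Equivalents of H⁺ required: 84,480 ÷ 50 g/eq = 1690 eq = 1690 mol HCl.
(a) Mass of HCl: 1690 × 36.5 = 61,670 g.
(a) Mass of 19.8% solution: 61,670 / 0.198 = 311,500 g.
(a) Volume: 311,500 g ÷ 1.19 g/mL = 261,700 mL.

(b) Rise: 13,300 g / 318,000 L × 1000 = 41.82 mg/L.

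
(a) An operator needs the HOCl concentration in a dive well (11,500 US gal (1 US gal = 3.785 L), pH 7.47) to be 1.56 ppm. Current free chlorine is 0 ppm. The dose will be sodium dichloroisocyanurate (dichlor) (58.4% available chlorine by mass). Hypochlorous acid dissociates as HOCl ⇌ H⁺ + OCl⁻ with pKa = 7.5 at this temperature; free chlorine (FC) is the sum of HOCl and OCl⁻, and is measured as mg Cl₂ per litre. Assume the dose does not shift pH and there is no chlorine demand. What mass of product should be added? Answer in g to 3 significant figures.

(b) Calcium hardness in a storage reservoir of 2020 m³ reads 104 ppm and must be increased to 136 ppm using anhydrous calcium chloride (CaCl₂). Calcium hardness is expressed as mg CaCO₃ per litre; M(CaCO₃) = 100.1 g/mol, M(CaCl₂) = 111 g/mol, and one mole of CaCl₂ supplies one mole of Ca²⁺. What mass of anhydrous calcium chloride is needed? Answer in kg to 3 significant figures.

(a) 225 g; (b) 71.7 kg

(a) Volume: 11,500 US gal × 3.785 L/gal = 43,528 L.
(a) [OCl⁻]/[HOCl] = 10^(pH − pKa) = 10^(7.47 − 7.5) = 0.9333; fraction as HOCl = 1/(1 + 0.9333) = 0.5173.
(a) Free chlorine required for 1.56 ppm HOCl: 1.56 / 0.5173 = 3.016 ppm.
(a) FC to add: 3.016 − 0 = 3.016 mg/L as Cl₂.
(a) Cl₂ equivalent: 3.016 mg/L × 43,528 L = 131.3 g.
(a) Product at 58.4% available Cl: 131.3 / 0.584 = 224.8 g.

(b) Volume: 2020 m³ = 2,020,000 L.
(b) Hardness to add: (136 − 104) = 32 mg/L as CaCO₃ × 2,020,000 L = 64,640 g as CaCO₃.
(b) Moles of Ca²⁺ (1 mol Ca²⁺ ≡ 1 mol CaCO₃): 64,640 / 100.1 g/mol = 645.8 mol.
(b) Mass of CaCl₂: 645.8 × 111 = 71,680 g.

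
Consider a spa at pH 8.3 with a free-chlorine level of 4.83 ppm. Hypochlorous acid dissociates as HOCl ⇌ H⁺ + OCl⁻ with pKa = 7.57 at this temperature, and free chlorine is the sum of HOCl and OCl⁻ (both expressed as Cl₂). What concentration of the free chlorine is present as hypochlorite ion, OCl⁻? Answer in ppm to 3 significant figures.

[OCl⁻]/[HOCl] = 10^(pH − pKa) = 10^(8.3 − 7.57) = 10^0.73 = 5.37.
Fraction as HOCl = 1 / (1 + 5.37) = 0.157.
OCl⁻ = (1 − 0.157) × 4.83 ppm = 4.072 ppm.

4.07 ppm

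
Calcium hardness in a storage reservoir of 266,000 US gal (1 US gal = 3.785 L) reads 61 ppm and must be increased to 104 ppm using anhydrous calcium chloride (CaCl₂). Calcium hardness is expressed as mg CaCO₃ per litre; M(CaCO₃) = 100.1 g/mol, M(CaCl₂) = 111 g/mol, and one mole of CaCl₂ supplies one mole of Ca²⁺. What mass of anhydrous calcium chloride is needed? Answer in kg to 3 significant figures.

Volume: 266,000 US gal × 3.785 L/gal = 1,006,810 L.
Hardness to add: (104 − 61) = 43 mg/L as CaCO₃ × 1,006,810 L = 43,290 g as CaCO₃.
Moles of Ca²⁺ (1 mol Ca²⁺ ≡ 1 mol CaCO₃): 43,290 / 100.1 g/mol = 432.5 mol.
Mass of CaCl₂: 432.5 × 111 = 48,010 g.

48.0 kg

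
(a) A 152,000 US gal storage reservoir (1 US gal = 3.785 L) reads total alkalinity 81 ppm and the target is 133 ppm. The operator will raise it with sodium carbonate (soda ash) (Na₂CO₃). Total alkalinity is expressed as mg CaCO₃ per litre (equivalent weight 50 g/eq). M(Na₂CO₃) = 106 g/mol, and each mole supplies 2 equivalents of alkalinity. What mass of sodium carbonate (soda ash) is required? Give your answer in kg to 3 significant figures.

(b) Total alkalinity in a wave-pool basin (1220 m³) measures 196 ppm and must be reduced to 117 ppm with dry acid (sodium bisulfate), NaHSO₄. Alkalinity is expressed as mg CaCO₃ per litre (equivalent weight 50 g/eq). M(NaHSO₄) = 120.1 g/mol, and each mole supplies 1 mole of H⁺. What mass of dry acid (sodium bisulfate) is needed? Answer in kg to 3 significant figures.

(a) Volume: 152,000 US gal × 3.785 L/gal = 575,320 L.
(a) Alkalinity to add: (133 − 81) = 52 mg/L as CaCO₃ × 575,320 L = 29,920 g as CaCO₃.
(a) Equivalents: 29,920 g ÷ 50 g/eq = 598.3 eq.
(a) Each mole of Na₂CO₃ supplies 2 eq, so 598.3 / 2 = 299.2 mol.
(a) Mass: 299.2 mol × 106 g/mol = 31,710 g.

(b) Volume: 1220 m³ = 1,220,000 L.
(b) Alkalinity to neutralize: (196 − 117) = 79 mg/L as CaCO₃ × 1,220,000 L = 96,380 g as CaCO₃.
(b) Equivalents of H⁺ required: 96,380 ÷ 50 g/eq = 1928 eq = 1928 mol NaHSO₄.
(b) Mass of NaHSO₄: 1928 × 120.1 = 231,500 g.

(a) 31.7 kg; (b) 232 kg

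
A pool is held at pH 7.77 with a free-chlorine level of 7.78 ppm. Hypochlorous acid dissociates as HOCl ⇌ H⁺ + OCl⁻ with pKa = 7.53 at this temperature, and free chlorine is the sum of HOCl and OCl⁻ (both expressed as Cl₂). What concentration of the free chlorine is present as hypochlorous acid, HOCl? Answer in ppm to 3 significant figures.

2.84 ppm

[OCl⁻]/[HOCl] = 10^(pH − pKa) = 10^(7.77 − 7.53) = 10^0.24 = 1.738.
Fraction as HOCl = 1 / (1 + 1.738) = 0.3653.
HOCl = 0.3653 × 7.78 ppm = 2.842 ppm.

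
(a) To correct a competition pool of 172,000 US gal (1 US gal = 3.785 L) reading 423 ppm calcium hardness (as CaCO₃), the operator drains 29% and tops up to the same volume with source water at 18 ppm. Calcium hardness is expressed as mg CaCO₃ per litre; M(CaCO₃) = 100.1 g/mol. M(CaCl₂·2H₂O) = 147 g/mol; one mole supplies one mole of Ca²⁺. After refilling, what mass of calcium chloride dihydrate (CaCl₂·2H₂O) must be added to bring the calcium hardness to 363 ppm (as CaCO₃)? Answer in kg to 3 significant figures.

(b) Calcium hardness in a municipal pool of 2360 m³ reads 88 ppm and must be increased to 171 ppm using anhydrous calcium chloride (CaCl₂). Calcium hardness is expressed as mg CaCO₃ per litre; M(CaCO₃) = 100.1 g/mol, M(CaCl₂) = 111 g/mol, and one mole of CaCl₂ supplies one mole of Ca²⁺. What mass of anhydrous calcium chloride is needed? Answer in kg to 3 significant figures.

(a) 54.9 kg; (b) 217 kg

(a) Volume: 172,000 US gal × 3.785 L/gal = 651,020 L.
(a) After draining 29% and refilling: 423 × 0.71 + 18 × 0.29 = 305.55 ppm.
(a) Deficit to target: 363 − 305.55 = 57.45 mg/L.
(a) As CaCO₃: 57.45 mg/L × 651,020 L = 37,400 g; ÷ 100.1 = 373.6 mol Ca²⁺.
(a) Mass: 373.6 × 147 = 54,920 g.

(b) Volume: 2360 m³ = 2,360,000 L.
(b) Hardness to add: (171 − 88) = 83 mg/L as CaCO₃ × 2,360,000 L = 195,900 g as CaCO₃.
(b) Moles of Ca²⁺ (1 mol Ca²⁺ ≡ 1 mol CaCO₃): 195,900 / 100.1 g/mol = 1957 mol.
(b) Mass of CaCl₂: 1957 × 111 = 217,200 g.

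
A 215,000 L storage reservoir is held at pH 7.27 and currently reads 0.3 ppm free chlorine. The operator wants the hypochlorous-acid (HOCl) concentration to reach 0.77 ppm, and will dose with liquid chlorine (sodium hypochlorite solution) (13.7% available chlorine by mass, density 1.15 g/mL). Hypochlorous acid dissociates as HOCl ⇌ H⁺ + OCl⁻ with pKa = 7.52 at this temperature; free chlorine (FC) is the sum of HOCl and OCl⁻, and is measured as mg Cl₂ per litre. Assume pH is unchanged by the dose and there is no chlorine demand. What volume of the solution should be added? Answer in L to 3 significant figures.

[OCl⁻]/[HOCl] = 10^(pH − pKa) = 10^(7.27 − 7.52) = 0.5623; fraction as HOCl = 1/(1 + 0.5623) = 0.6401.
Free chlorine required for 0.77 ppm HOCl: 0.77 / 0.6401 = 1.203 ppm.
FC to add: 1.203 − 0.3 = 0.903 mg/L as Cl₂.
Cl₂ equivalent: 0.903 mg/L × 215,000 L = 194.1 g.
Product at 13.7% available Cl: 194.1 / 0.137 = 1417 g.
Volume: 1417 g ÷ 1.15 g/mL = 1232 mL.

1.23 L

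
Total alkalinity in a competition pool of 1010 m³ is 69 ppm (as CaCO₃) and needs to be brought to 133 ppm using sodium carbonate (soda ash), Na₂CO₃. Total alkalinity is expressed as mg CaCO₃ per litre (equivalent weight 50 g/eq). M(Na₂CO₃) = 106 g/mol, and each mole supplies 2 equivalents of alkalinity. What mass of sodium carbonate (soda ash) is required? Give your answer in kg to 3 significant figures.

68.5 kg

Volume: 1010 m³ = 1,010,000 L.
Alkalinity to add: (133 − 69) = 64 mg/L as CaCO₃ × 1,010,000 L = 64,640 g as CaCO₃.
Equivalents: 64,640 g ÷ 50 g/eq = 1293 eq.
Each mole of Na₂CO₃ supplies 2 eq, so 1293 / 2 = 646.4 mol.
Mass: 646.4 mol × 106 g/mol = 68,520 g.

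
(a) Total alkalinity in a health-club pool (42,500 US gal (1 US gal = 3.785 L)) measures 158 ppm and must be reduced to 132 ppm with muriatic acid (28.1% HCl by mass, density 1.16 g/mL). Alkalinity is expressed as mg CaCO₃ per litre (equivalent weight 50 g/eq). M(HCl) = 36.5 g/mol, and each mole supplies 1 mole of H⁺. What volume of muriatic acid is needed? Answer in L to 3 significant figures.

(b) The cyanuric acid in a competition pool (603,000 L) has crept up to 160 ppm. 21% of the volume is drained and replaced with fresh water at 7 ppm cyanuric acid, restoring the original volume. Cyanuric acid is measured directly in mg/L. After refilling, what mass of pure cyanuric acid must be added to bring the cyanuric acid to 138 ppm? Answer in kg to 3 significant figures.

(a) Volume: 42,500 US gal × 3.785 L/gal = 160,862 L.
(a) Alkalinity to neutralize: (158 − 132) = 26 mg/L as CaCO₃ × 160,862 L = 4182 g as CaCO₃.
(a) Equivalents of H⁺ required: 4182 ÷ 50 g/eq = 83.65 eq = 83.65 mol HCl.
(a) Mass of HCl: 83.65 × 36.5 = 3053 g.
(a) Mass of 28.1% solution: 3053 / 0.281 = 10,870 g.
(a) Volume: 10,870 g ÷ 1.16 g/mL = 9367 mL.

(b) After draining 21% and refilling: 160 × 0.79 + 7 × 0.21 = 127.87 ppm.
(b) Deficit to target: 138 − 127.87 = 10.13 mg/L.
(b) Mass: 10.13 mg/L × 603,000 L = 6108 g cyanuric acid.

(a) 9.37 L; (b) 6.11 kg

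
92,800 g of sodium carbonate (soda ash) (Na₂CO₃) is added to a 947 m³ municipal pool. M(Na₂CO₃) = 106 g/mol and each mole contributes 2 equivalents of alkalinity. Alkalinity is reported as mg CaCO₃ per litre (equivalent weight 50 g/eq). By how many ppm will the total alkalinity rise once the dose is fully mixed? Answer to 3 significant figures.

Volume: 947 m³ = 947,000 L.
Moles of Na₂CO₃: 92,800 g ÷ 106 g/mol = 875.5 mol → 1751 eq of alkalinity.
As CaCO₃: 1751 eq × 50 g/eq = 87,550 g.
Rise: 87,550 g / 947,000 L × 1000 = 92.45 mg/L.

92.4 ppm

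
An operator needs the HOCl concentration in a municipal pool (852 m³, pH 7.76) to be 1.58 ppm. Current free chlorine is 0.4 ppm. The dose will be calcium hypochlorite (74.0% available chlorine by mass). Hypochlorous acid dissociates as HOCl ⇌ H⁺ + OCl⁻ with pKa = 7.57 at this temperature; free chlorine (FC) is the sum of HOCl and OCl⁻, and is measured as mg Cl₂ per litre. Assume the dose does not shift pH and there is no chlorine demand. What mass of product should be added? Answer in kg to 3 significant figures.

4.18 kg

Volume: 852 m³ = 852,000 L.
[OCl⁻]/[HOCl] = 10^(pH − pKa) = 10^(7.76 − 7.57) = 1.549; fraction as HOCl = 1/(1 + 1.549) = 0.3923.
Free chlorine required for 1.58 ppm HOCl: 1.58 / 0.3923 = 4.027 ppm.
FC to add: 4.027 − 0.4 = 3.627 mg/L as Cl₂.
Cl₂ equivalent: 3.627 mg/L × 852,000 L = 3090 g.
Product at 74.0% available Cl: 3090 / 0.74 = 4176 g.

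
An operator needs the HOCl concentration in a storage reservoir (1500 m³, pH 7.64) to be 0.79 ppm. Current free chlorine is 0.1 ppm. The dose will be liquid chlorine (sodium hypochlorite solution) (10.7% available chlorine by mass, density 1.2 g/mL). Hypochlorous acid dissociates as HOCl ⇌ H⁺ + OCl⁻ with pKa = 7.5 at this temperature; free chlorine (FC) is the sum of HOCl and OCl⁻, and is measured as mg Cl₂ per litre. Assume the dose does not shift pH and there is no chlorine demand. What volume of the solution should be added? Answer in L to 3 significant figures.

20.8 L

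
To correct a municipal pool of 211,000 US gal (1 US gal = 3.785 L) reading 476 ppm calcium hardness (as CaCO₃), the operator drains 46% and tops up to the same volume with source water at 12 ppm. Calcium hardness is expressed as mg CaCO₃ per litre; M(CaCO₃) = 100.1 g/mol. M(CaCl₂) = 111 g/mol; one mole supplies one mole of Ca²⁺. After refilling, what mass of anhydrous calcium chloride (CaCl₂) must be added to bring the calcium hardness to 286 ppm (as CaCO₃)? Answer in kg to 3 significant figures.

20.8 kg

Volume: 211,000 US gal × 3.785 L/gal = 798,635 L.
After draining 46% and refilling: 476 × 0.54 + 12 × 0.46 = 262.56 ppm.
Deficit to target: 286 − 262.56 = 23.44 mg/L.
As CaCO₃: 23.44 mg/L × 798,635 L = 18,720 g; ÷ 100.1 = 187 mol Ca²⁺.
Mass: 187 × 111 = 20,760 g.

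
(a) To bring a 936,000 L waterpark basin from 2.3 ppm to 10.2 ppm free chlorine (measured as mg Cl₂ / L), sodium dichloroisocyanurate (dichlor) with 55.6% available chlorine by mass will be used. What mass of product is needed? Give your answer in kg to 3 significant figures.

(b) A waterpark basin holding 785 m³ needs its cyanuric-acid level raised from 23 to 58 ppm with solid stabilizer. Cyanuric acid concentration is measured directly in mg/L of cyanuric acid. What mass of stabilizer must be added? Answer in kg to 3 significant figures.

(a) 13.3 kg; (b) 27.5 kg

(a) Chlorine deficit: 10.2 − 2.3 = 7.9 ppm = 7.9 mg/L as Cl₂.
(a) Cl₂ equivalent needed: 7.9 mg/L × 936,000 L = 7,394,000 mg = 7394 g.
(a) Product at 55.6% available chlorine: 7394 / 0.556 = 13,300 g.

(b) Volume: 785 m³ = 785,000 L.
(b) CYA to add: (58 − 23) = 35 mg/L × 785,000 L = 27,480 g cyanuric acid.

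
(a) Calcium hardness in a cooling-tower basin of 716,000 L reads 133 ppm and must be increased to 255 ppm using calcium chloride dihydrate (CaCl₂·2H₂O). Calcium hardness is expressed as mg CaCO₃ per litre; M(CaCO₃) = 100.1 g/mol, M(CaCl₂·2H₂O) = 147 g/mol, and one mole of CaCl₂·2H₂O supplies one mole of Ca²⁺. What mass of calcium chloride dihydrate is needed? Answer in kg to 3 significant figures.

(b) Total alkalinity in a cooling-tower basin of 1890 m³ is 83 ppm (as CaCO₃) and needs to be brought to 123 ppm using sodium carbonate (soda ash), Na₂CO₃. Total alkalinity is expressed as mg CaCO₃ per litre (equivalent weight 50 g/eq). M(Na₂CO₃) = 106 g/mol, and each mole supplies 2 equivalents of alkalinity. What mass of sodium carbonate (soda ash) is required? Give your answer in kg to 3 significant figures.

(a) 128 kg; (b) 80.1 kg

(a) Hardness to add: (255 − 133) = 122 mg/L as CaCO₃ × 716,000 L = 87,350 g as CaCO₃.
(a) Moles of Ca²⁺ (1 mol Ca²⁺ ≡ 1 mol CaCO₃): 87,350 / 100.1 g/mol = 872.6 mol.
(a) Mass of CaCl₂·2H₂O: 872.6 × 147 = 128,300 g.

(b) Volume: 1890 m³ = 1,890,000 L.
(b) Alkalinity to add: (123 − 83) = 40 mg/L as CaCO₃ × 1,890,000 L = 75,600 g as CaCO₃.
(b) Equivalents: 75,600 g ÷ 50 g/eq = 1512 eq.
(b) Each mole of Na₂CO₃ supplies 2 eq, so 1512 / 2 = 756 mol.
(b) Mass: 756 mol × 106 g/mol = 80,140 g.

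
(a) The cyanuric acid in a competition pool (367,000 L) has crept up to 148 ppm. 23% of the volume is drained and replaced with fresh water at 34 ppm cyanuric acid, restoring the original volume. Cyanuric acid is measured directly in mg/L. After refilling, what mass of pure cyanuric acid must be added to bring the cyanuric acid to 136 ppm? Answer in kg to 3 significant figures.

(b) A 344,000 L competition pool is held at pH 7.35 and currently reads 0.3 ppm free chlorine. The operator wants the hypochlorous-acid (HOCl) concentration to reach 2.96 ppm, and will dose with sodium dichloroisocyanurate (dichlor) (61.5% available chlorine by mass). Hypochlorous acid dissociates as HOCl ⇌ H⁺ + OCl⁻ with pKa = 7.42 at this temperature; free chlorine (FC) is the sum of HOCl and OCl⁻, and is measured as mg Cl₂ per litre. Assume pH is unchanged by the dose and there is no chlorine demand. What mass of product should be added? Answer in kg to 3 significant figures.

(a) After draining 23% and refilling: 148 × 0.77 + 34 × 0.23 = 121.78 ppm.
(a) Deficit to target: 136 − 121.78 = 14.22 mg/L.
(a) Mass: 14.22 mg/L × 367,000 L = 5219 g cyanuric acid.

(b) [OCl⁻]/[HOCl] = 10^(pH − pKa) = 10^(7.35 − 7.42) = 0.8511; fraction as HOCl = 1/(1 + 0.8511) = 0.5402.
(b) Free chlorine required for 2.96 ppm HOCl: 2.96 / 0.5402 = 5.479 ppm.
(b) FC to add: 5.479 − 0.3 = 5.179 mg/L as Cl₂.
(b) Cl₂ equivalent: 5.179 mg/L × 344,000 L = 1782 g.
(b) Product at 61.5% available Cl: 1782 / 0.615 = 2897 g.

(a) 5.22 kg; (b) 2.90 kg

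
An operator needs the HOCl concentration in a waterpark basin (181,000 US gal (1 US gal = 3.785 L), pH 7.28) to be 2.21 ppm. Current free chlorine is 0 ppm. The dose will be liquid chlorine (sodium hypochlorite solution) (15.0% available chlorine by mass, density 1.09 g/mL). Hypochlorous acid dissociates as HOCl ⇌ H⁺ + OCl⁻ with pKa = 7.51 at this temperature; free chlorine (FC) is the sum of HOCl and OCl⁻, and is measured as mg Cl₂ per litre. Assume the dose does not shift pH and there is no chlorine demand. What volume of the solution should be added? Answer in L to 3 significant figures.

14.7 L

Volume: 181,000 US gal × 3.785 L/gal = 685,085 L.
[OCl⁻]/[HOCl] = 10^(pH − pKa) = 10^(7.28 − 7.51) = 0.5888; fraction as HOCl = 1/(1 + 0.5888) = 0.6294.
Free chlorine required for 2.21 ppm HOCl: 2.21 / 0.6294 = 3.511 ppm.
FC to add: 3.511 − 0 = 3.511 mg/L as Cl₂.
Cl₂ equivalent: 3.511 mg/L × 685,085 L = 2406 g.
Product at 15.0% available Cl: 2406 / 0.15 = 16,040 g.
Volume: 16,040 g ÷ 1.09 g/mL = 14,710 mL.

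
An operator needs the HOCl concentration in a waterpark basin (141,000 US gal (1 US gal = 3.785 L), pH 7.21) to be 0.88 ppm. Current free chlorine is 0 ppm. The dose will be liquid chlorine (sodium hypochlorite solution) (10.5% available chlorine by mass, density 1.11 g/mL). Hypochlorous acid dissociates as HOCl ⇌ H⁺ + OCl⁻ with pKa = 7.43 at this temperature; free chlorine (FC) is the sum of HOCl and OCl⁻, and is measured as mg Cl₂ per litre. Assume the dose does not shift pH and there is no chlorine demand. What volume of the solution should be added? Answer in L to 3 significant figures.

6.46 L

Volume: 141,000 US gal × 3.785 L/gal = 533,685 L.
[OCl⁻]/[HOCl] = 10^(pH − pKa) = 10^(7.21 − 7.43) = 0.6026; fraction as HOCl = 1/(1 + 0.6026) = 0.624.
Free chlorine required for 0.88 ppm HOCl: 0.88 / 0.624 = 1.41 ppm.
FC to add: 1.41 − 0 = 1.41 mg/L as Cl₂.
Cl₂ equivalent: 1.41 mg/L × 533,685 L = 752.6 g.
Product at 10.5% available Cl: 752.6 / 0.105 = 7168 g.
Volume: 7168 g ÷ 1.11 g/mL = 6458 mL.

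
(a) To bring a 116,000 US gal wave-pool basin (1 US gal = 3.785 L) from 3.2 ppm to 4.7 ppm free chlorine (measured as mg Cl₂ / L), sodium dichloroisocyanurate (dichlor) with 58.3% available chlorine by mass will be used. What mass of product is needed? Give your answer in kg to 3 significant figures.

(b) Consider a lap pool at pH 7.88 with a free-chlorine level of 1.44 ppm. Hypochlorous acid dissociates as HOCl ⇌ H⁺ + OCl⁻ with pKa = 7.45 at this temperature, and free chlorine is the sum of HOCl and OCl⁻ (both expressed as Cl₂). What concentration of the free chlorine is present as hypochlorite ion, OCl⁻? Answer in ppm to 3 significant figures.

(a) Volume: 116,000 US gal × 3.785 L/gal = 439,060 L.
(a) Chlorine deficit: 4.7 − 3.2 = 1.5 ppm = 1.5 mg/L as Cl₂.
(a) Cl₂ equivalent needed: 1.5 mg/L × 439,060 L = 658,600 mg = 658.6 g.
(a) Product at 58.3% available chlorine: 658.6 / 0.583 = 1130 g.

(b) [OCl⁻]/[HOCl] = 10^(pH − pKa) = 10^(7.88 − 7.45) = 10^0.43 = 2.692.
(b) Fraction as HOCl = 1 / (1 + 2.692) = 0.2709.
(b) OCl⁻ = (1 − 0.2709) × 1.44 ppm = 1.05 ppm.

(a) 1.13 kg; (b) 1.05 ppm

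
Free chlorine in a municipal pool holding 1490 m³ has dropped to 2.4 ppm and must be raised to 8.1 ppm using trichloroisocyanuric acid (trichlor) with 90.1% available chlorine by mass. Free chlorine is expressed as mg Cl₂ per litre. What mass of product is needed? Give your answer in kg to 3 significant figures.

9.43 kg

Volume: 1490 m³ = 1,490,000 L.
Chlorine deficit: 8.1 − 2.4 = 5.7 ppm = 5.7 mg/L as Cl₂.
Cl₂ equivalent needed: 5.7 mg/L × 1,490,000 L = 8,493,000 mg = 8493 g.
Product at 90.1% available chlorine: 8493 / 0.901 = 9426 g.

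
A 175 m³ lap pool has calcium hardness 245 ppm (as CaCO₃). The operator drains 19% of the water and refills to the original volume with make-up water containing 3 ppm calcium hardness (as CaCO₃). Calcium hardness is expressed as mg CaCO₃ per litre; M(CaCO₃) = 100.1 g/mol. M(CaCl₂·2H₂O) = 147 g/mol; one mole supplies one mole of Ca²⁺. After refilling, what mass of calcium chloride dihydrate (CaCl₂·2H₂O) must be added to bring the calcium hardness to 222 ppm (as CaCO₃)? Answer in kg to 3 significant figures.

5.91 kg

Volume: 175 m³ = 175,000 L.
After draining 19% and refilling: 245 × 0.81 + 3 × 0.19 = 199.02 ppm.
Deficit to target: 222 − 199.02 = 22.98 mg/L.
As CaCO₃: 22.98 mg/L × 175,000 L = 4021 g; ÷ 100.1 = 40.17 mol Ca²⁺.
Mass: 40.17 × 147 = 5906 g.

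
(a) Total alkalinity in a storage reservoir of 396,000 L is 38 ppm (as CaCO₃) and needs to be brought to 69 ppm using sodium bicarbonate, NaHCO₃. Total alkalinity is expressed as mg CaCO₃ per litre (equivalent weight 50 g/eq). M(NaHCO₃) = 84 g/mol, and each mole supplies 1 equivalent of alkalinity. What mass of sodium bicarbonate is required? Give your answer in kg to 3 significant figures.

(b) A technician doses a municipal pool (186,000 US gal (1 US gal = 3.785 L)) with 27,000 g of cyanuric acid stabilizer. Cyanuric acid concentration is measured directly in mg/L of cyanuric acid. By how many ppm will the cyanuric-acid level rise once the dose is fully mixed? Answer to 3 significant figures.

(a) Alkalinity to add: (69 − 38) = 31 mg/L as CaCO₃ × 396,000 L = 12,280 g as CaCO₃.
(a) Equivalents: 12,280 g ÷ 50 g/eq = 245.5 eq.
(a) NaHCO₃ supplies 1 eq per mole → 245.5 mol.
(a) Mass: 245.5 mol × 84 g/mol = 20,620 g.

(b) Volume: 186,000 US gal × 3.785 L/gal = 704,010 L.
(b) Rise: 27,000 g / 704,010 L × 1000 = 38.35 mg/L.

(a) 20.6 kg; (b) 38.4 ppm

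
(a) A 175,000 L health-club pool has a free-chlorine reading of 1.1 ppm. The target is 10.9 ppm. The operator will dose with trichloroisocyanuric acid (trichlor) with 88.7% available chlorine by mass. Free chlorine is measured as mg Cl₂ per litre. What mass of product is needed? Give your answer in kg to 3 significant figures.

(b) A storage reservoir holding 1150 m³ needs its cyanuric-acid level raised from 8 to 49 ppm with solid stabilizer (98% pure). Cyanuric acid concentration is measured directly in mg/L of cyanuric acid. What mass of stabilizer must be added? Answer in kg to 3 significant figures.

(a) 1.93 kg; (b) 48.1 kg

(a) Chlorine deficit: 10.9 − 1.1 = 9.8 ppm = 9.8 mg/L as Cl₂.
(a) Cl₂ equivalent needed: 9.8 mg/L × 175,000 L = 1,715,000 mg = 1715 g.
(a) Product at 88.7% available chlorine: 1715 / 0.887 = 1933 g.

(b) Volume: 1150 m³ = 1,150,000 L.
(b) CYA to add: (49 − 8) = 41 mg/L × 1,150,000 L = 47,150 g cyanuric acid.
(b) At 98% purity: 47,150 / 0.98 = 48,110 g product.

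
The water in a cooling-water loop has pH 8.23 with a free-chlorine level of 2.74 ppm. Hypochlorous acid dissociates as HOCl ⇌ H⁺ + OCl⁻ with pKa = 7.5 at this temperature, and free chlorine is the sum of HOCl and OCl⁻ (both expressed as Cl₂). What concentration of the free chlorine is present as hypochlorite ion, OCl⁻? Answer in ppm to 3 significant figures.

2.31 ppm

[OCl⁻]/[HOCl] = 10^(pH − pKa) = 10^(8.23 − 7.5) = 10^0.73 = 5.37.
Fraction as HOCl = 1 / (1 + 5.37) = 0.157.
OCl⁻ = (1 − 0.157) × 2.74 ppm = 2.31 ppm.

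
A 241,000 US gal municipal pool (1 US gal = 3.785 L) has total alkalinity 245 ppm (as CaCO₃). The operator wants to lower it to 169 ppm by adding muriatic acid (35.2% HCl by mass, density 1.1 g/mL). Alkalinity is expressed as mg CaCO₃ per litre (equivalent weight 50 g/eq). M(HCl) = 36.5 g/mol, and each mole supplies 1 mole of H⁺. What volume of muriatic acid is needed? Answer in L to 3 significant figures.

131 L

Volume: 241,000 US gal × 3.785 L/gal = 912,185 L.
Alkalinity to neutralize: (245 − 169) = 76 mg/L as CaCO₃ × 912,185 L = 69,330 g as CaCO₃.
Equivalents of H⁺ required: 69,330 ÷ 50 g/eq = 1387 eq = 1387 mol HCl.
Mass of HCl: 1387 × 36.5 = 50,610 g.
Mass of 35.2% solution: 50,610 / 0.352 = 143,800 g.
Volume: 143,800 g ÷ 1.1 g/mL = 130,700 mL.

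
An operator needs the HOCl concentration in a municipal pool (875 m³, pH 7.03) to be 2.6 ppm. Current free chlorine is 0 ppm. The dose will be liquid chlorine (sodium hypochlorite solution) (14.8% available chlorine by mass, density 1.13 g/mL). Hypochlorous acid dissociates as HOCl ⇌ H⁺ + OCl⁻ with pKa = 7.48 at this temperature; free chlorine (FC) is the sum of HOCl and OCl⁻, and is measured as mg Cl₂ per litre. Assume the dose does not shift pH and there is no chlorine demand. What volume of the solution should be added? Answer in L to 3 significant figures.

Volume: 875 m³ = 875,000 L.
[OCl⁻]/[HOCl] = 10^(pH − pKa) = 10^(7.03 − 7.48) = 0.3548; fraction as HOCl = 1/(1 + 0.3548) = 0.7381.
Free chlorine required for 2.6 ppm HOCl: 2.6 / 0.7381 = 3.523 ppm.
FC to add: 3.523 − 0 = 3.523 mg/L as Cl₂.
Cl₂ equivalent: 3.523 mg/L × 875,000 L = 3082 g.
Product at 14.8% available Cl: 3082 / 0.148 = 20,830 g.
Volume: 20,830 g ÷ 1.13 g/mL = 18,430 mL.

18.4 L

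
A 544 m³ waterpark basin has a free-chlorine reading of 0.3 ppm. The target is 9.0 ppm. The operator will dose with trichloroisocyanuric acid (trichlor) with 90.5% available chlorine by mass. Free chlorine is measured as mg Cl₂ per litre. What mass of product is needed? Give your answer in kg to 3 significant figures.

Volume: 544 m³ = 544,000 L.
Chlorine deficit: 9.0 − 0.3 = 8.7 ppm = 8.7 mg/L as Cl₂.
Cl₂ equivalent needed: 8.7 mg/L × 544,000 L = 4,733,000 mg = 4733 g.
Product at 90.5% available chlorine: 4733 / 0.905 = 5230 g.

5.23 kg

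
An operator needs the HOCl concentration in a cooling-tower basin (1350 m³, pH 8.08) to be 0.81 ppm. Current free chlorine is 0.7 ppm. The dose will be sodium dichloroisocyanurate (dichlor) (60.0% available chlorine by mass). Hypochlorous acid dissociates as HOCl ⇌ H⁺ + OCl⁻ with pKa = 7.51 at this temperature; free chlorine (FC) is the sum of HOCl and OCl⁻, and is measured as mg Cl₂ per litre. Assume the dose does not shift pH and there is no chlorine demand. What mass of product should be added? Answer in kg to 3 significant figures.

Volume: 1350 m³ = 1,350,000 L.
[OCl⁻]/[HOCl] = 10^(pH − pKa) = 10^(8.08 − 7.51) = 3.715; fraction as HOCl = 1/(1 + 3.715) = 0.2121.
Free chlorine required for 0.81 ppm HOCl: 0.81 / 0.2121 = 3.819 ppm.
FC to add: 3.819 − 0.7 = 3.119 mg/L as Cl₂.
Cl₂ equivalent: 3.119 mg/L × 1,350,000 L = 4211 g.
Product at 60.0% available Cl: 4211 / 0.6 = 7019 g.

7.02 kg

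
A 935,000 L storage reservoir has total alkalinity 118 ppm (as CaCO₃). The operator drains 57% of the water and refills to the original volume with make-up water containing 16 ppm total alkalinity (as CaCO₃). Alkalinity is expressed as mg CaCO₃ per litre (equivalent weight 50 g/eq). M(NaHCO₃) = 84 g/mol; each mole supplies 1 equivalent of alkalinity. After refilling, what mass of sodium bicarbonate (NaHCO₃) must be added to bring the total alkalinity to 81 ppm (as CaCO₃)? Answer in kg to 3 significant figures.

33.2 kg

After draining 57% and refilling: 118 × 0.43 + 16 × 0.57 = 59.86 ppm.
Deficit to target: 81 − 59.86 = 21.14 mg/L.
As CaCO₃: 21.14 mg/L × 935,000 L = 19,770 g; ÷ 50 g/eq ÷ 1 = 395.3 mol NaHCO₃.
Mass: 395.3 × 84 = 33,210 g.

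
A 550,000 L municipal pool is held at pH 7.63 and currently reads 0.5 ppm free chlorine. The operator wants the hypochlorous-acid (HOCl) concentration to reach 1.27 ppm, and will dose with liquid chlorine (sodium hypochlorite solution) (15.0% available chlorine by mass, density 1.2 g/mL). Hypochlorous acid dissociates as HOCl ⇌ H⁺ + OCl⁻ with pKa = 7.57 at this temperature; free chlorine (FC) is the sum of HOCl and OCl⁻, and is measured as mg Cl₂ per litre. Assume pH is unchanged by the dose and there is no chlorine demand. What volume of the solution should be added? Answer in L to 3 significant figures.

[OCl⁻]/[HOCl] = 10^(pH − pKa) = 10^(7.63 − 7.57) = 1.148; fraction as HOCl = 1/(1 + 1.148) = 0.4655.
Free chlorine required for 1.27 ppm HOCl: 1.27 / 0.4655 = 2.728 ppm.
FC to add: 2.728 − 0.5 = 2.228 mg/L as Cl₂.
Cl₂ equivalent: 2.228 mg/L × 550,000 L = 1225 g.
Product at 15.0% available Cl: 1225 / 0.15 = 8170 g.
Volume: 8170 g ÷ 1.2 g/mL = 6808 mL.

6.81 L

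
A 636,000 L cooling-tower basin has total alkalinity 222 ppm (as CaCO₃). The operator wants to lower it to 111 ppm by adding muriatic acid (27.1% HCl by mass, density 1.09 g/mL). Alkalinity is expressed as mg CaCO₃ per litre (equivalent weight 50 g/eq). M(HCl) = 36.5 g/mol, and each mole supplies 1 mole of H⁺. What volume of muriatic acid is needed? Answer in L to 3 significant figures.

Alkalinity to neutralize: (222 − 111) = 111 mg/L as CaCO₃ × 636,000 L = 70,600 g as CaCO₃.
Equivalents of H⁺ required: 70,600 ÷ 50 g/eq = 1412 eq = 1412 mol HCl.
Mass of HCl: 1412 × 36.5 = 51,540 g.
Mass of 27.1% solution: 51,540 / 0.271 = 190,200 g.
Volume: 190,200 g ÷ 1.09 g/mL = 174,500 mL.

174 L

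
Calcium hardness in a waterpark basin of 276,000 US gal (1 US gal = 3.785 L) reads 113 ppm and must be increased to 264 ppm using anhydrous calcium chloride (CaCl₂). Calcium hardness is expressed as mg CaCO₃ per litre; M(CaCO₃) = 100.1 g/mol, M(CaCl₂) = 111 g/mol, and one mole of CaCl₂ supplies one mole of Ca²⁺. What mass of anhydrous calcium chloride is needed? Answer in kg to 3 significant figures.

175 kg

Volume: 276,000 US gal × 3.785 L/gal = 1,044,660 L.
Hardness to add: (264 − 113) = 151 mg/L as CaCO₃ × 1,044,660 L = 157,700 g as CaCO₃.
Moles of Ca²⁺ (1 mol Ca²⁺ ≡ 1 mol CaCO₃): 157,700 / 100.1 g/mol = 1576 mol.
Mass of CaCl₂: 1576 × 111 = 174,900 g.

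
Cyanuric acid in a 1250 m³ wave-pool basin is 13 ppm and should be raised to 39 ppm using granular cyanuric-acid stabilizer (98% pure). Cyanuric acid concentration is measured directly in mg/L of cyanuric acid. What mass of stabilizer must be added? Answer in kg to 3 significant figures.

Volume: 1250 m³ = 1,250,000 L.
CYA to add: (39 − 13) = 26 mg/L × 1,250,000 L = 32,500 g cyanuric acid.
At 98% purity: 32,500 / 0.98 = 33,160 g product.

33.2 kg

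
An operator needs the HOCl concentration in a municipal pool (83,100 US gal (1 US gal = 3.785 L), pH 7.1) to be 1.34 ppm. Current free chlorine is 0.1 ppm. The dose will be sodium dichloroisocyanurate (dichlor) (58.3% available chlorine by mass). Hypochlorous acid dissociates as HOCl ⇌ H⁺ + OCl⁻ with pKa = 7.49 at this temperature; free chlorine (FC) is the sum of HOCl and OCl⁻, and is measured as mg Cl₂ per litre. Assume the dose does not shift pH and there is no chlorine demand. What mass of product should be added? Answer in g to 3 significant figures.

964 g

Volume: 83,100 US gal × 3.785 L/gal = 314,534 L.
[OCl⁻]/[HOCl] = 10^(pH − pKa) = 10^(7.1 − 7.49) = 0.4074; fraction as HOCl = 1/(1 + 0.4074) = 0.7105.
Free chlorine required for 1.34 ppm HOCl: 1.34 / 0.7105 = 1.886 ppm.
FC to add: 1.886 − 0.1 = 1.786 mg/L as Cl₂.
Cl₂ equivalent: 1.786 mg/L × 314,534 L = 561.7 g.
Product at 58.3% available Cl: 561.7 / 0.583 = 963.5 g.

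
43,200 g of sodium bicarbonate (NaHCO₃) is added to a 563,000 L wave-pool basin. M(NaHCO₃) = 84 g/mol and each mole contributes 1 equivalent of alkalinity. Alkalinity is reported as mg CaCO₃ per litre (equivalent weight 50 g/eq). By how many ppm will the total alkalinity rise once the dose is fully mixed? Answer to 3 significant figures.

Moles of NaHCO₃: 43,200 g ÷ 84 g/mol = 514.3 mol → 514.3 eq of alkalinity.
As CaCO₃: 514.3 eq × 50 g/eq = 25,710 g.
Rise: 25,710 g / 563,000 L × 1000 = 45.67 mg/L.

45.7 ppm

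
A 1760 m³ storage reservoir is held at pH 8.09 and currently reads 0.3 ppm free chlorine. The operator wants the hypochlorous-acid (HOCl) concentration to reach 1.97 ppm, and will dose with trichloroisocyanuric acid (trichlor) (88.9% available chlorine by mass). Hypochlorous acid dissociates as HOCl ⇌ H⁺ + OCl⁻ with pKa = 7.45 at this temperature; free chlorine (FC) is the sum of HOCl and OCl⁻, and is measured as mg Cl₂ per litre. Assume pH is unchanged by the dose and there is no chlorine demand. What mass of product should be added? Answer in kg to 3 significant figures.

Volume: 1760 m³ = 1,760,000 L.
[OCl⁻]/[HOCl] = 10^(pH − pKa) = 10^(8.09 − 7.45) = 4.365; fraction as HOCl = 1/(1 + 4.365) = 0.1864.
Free chlorine required for 1.97 ppm HOCl: 1.97 / 0.1864 = 10.57 ppm.
FC to add: 10.57 − 0.3 = 10.27 mg/L as Cl₂.
Cl₂ equivalent: 10.27 mg/L × 1,760,000 L = 18,070 g.
Product at 88.9% available Cl: 18,070 / 0.889 = 20,330 g.

20.3 kg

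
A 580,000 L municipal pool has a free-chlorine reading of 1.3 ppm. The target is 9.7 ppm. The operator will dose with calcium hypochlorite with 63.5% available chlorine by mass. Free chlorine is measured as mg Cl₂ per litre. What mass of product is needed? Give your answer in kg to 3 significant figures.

7.67 kg

Chlorine deficit: 9.7 − 1.3 = 8.4 ppm = 8.4 mg/L as Cl₂.
Cl₂ equivalent needed: 8.4 mg/L × 580,000 L = 4,872,000 mg = 4872 g.
Product at 63.5% available chlorine: 4872 / 0.635 = 7672 g.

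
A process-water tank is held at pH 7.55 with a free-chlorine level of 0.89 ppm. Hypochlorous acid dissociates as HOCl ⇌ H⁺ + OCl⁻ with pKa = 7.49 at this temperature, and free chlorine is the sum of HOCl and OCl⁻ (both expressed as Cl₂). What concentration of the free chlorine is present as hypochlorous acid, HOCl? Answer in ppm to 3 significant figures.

0.414 ppm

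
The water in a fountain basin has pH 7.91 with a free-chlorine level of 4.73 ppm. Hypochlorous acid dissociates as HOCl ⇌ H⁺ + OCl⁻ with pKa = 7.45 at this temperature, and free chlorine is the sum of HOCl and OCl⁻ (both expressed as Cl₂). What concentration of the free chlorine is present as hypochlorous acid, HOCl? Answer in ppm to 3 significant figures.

[OCl⁻]/[HOCl] = 10^(pH − pKa) = 10^(7.91 − 7.45) = 10^0.46 = 2.884.
Fraction as HOCl = 1 / (1 + 2.884) = 0.2575.
HOCl = 0.2575 × 4.73 ppm = 1.218 ppm.

1.22 ppm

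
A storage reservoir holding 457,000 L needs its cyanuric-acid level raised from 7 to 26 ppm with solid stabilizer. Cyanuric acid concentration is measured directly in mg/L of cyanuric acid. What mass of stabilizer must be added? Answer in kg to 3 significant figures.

CYA to add: (26 − 7) = 19 mg/L × 457,000 L = 8683 g cyanuric acid.

8.68 kg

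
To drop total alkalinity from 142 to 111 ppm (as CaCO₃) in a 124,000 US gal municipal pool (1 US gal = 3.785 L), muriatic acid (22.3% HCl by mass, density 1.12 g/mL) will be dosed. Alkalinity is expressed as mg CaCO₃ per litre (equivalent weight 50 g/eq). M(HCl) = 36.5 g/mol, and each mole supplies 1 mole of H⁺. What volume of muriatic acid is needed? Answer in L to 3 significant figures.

Volume: 124,000 US gal × 3.785 L/gal = 469,340 L.
Alkalinity to neutralize: (142 − 111) = 31 mg/L as CaCO₃ × 469,340 L = 14,550 g as CaCO₃.
Equivalents of H⁺ required: 14,550 ÷ 50 g/eq = 291 eq = 291 mol HCl.
Mass of HCl: 291 × 36.5 = 10,620 g.
Mass of 22.3% solution: 10,620 / 0.223 = 47,630 g.
Volume: 47,630 g ÷ 1.12 g/mL = 42,530 mL.

42.5 L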